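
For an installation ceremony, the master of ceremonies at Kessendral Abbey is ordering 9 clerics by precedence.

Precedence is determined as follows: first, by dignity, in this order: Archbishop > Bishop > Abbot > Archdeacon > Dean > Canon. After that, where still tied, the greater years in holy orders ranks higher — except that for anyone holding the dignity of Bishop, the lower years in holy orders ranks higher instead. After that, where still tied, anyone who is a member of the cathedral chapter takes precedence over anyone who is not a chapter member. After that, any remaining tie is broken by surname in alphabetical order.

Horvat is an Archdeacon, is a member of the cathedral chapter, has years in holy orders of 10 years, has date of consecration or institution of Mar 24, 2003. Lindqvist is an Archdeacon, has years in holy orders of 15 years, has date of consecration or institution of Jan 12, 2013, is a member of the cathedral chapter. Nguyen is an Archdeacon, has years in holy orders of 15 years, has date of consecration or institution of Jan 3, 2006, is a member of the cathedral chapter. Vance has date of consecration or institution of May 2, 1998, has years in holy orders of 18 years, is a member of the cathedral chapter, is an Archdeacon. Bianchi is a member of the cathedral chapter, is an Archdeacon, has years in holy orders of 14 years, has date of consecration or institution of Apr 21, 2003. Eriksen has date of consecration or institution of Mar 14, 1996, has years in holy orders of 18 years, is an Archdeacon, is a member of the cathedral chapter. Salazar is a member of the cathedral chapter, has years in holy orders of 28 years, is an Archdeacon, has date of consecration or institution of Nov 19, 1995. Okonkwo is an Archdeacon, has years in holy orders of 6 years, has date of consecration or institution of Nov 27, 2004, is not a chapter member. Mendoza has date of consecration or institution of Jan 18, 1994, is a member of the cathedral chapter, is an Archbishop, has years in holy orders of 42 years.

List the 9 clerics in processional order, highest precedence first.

Mendoza, Salazar, Eriksen, Vance, Lindqvist, Nguyen, Bianchi, Horvat, Okonkwo

By dignity: Mendoza (Archbishop); then Salazar, Eriksen, Vance, Lindqvist, Nguyen, Bianchi, Horvat and Okonkwo (Archdeacon).
Among Salazar, Eriksen, Vance, Lindqvist, Nguyen, Bianchi, Horvat and Okonkwo, by years in holy orders (higher first): Salazar (28 years) before Eriksen and Vance (18 years) before Lindqvist and Nguyen (15 years) before Bianchi (14 years) before Horvat (10 years) before Okonkwo (6 years).
Eriksen and Vance are each a member of the cathedral chapter, so the next rule applies.
Among Eriksen and Vance, alphabetically by surname: Eriksen before Vance.
Lindqvist and Nguyen are each a member of the cathedral chapter, so the next rule applies.
Among Lindqvist and Nguyen, alphabetically by surname: Lindqvist before Nguyen.
Full order: Mendoza, Salazar, Eriksen, Vance, Lindqvist, Nguyen, Bianchi, Horvat, Okonkwo.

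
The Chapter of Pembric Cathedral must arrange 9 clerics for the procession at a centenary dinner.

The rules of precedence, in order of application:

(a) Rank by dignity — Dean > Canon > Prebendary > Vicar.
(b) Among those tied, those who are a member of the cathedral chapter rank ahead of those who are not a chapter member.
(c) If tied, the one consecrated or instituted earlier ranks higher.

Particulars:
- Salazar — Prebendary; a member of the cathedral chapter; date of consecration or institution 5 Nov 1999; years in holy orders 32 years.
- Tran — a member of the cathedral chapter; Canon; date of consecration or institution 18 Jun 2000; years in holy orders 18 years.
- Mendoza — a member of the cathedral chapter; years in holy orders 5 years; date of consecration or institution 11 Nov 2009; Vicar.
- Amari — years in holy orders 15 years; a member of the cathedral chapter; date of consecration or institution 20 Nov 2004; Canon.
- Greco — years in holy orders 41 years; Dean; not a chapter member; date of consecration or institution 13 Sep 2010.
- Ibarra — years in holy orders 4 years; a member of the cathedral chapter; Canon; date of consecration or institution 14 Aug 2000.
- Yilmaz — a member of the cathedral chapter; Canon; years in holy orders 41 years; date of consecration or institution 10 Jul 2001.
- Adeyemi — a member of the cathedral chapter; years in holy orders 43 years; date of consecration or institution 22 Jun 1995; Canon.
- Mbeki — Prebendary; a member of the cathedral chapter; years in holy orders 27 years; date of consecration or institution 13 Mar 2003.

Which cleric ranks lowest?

Mendoza

By dignity: Greco (Dean); then Adeyemi, Tran, Ibarra, Yilmaz and Amari (Canon); then Salazar and Mbeki (Prebendary); then Mendoza (Vicar).
Adeyemi, Tran, Ibarra, Yilmaz and Amari are each a member of the cathedral chapter, so the next rule applies.
Among Adeyemi, Tran, Ibarra, Yilmaz and Amari, by date of consecration or institution (earlier first): Adeyemi (22 Jun 1995) before Tran (18 Jun 2000) before Ibarra (14 Aug 2000) before Yilmaz (10 Jul 2001) before Amari (20 Nov 2004).
Salazar and Mbeki are each a member of the cathedral chapter, so the next rule applies.
Among Salazar and Mbeki, by date of consecration or institution (earlier first): Salazar (5 Nov 1999) before Mbeki (13 Mar 2003).
Order: Greco, Adeyemi, Tran, Ibarra, Yilmaz, Amari, Salazar, Mbeki, Mendoza.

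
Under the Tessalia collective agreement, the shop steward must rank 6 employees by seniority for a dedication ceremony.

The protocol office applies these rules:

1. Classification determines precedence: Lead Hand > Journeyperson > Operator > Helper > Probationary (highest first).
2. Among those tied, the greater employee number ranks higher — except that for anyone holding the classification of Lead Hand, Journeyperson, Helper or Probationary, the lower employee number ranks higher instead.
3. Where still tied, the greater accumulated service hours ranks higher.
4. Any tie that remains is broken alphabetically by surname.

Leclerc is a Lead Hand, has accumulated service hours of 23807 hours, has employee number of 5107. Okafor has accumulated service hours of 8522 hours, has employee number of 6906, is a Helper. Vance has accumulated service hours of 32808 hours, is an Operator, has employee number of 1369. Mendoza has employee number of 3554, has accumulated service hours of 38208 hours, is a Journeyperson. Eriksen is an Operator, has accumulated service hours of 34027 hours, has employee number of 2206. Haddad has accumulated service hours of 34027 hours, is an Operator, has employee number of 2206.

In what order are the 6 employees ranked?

By classification: Leclerc (Lead Hand); then Mendoza (Journeyperson); then Eriksen, Haddad and Vance (Operator); then Okafor (Helper).
Among Eriksen, Haddad and Vance, by employee number (higher first): Eriksen and Haddad (2206) before Vance (1369).
Eriksen and Haddad both have accumulated service hours 34027 hours, so the next rule applies.
Among Eriksen and Haddad, alphabetically by surname: Eriksen before Haddad.
Full order: Leclerc, Mendoza, Eriksen, Haddad, Vance, Okafor.

Leclerc, Mendoza, Eriksen, Haddad, Vance, Okafor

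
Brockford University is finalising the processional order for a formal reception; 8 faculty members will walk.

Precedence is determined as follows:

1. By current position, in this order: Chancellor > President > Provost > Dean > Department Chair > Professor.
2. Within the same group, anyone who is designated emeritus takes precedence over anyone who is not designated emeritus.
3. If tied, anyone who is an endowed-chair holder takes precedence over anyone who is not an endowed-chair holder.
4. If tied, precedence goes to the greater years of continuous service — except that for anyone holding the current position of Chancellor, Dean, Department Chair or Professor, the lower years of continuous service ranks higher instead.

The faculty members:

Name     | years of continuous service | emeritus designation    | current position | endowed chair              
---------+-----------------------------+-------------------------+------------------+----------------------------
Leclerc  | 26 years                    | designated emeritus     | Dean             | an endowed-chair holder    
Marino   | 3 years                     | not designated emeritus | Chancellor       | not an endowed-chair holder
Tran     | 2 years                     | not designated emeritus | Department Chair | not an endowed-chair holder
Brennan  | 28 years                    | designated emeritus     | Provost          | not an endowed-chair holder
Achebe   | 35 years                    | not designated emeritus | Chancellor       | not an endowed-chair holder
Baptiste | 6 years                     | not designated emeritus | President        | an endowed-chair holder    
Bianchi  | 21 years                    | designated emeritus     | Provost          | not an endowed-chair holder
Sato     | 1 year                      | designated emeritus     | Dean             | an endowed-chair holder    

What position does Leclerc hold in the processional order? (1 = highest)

By current position: Marino and Achebe (Chancellor); then Baptiste (President); then Brennan and Bianchi (Provost); then Sato and Leclerc (Dean); then Tran (Department Chair).
Marino and Achebe are each not designated emeritus, so the next rule applies.
Marino and Achebe are each not an endowed-chair holder, so the next rule applies.
Among Marino and Achebe, by years of continuous service (lower first) (reversed rule for this group): Marino (3 years) before Achebe (35 years).
Brennan and Bianchi are each designated emeritus, so the next rule applies.
Brennan and Bianchi are each not an endowed-chair holder, so the next rule applies.
Among Brennan and Bianchi, by years of continuous service (higher first): Brennan (28 years) before Bianchi (21 years).
Sato and Leclerc are each designated emeritus, so the next rule applies.
Sato and Leclerc are each an endowed-chair holder, so the next rule applies.
Among Sato and Leclerc, by years of continuous service (lower first) (reversed rule for this group): Sato (1 year) before Leclerc (26 years).
Order: Marino, Achebe, Baptiste, Brennan, Bianchi, Sato, Leclerc, Tran. So position 7.

7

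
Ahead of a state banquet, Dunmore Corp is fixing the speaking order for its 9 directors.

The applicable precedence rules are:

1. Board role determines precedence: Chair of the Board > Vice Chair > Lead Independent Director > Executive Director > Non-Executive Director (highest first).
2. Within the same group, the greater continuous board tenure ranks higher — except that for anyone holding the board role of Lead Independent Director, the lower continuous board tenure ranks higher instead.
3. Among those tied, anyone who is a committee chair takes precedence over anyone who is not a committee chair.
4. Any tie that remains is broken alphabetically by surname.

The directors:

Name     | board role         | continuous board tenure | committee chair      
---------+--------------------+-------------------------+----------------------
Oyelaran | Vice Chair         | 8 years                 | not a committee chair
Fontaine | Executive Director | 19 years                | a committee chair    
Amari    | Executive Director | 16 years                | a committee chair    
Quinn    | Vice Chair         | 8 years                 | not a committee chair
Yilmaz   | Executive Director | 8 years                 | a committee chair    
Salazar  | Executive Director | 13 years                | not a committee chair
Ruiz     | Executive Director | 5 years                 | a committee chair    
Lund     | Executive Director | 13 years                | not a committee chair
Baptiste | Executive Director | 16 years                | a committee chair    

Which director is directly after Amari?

Baptiste

By board role: Oyelaran and Quinn (Vice Chair); then Fontaine, Amari, Baptiste, Lund, Salazar, Yilmaz and Ruiz (Executive Director).
Oyelaran and Quinn both have continuous board tenure 8 years, so the next rule applies.
Oyelaran and Quinn are each not a committee chair, so the next rule applies.
Among Oyelaran and Quinn, alphabetically by surname: Oyelaran before Quinn.
Among Fontaine, Amari, Baptiste, Lund, Salazar, Yilmaz and Ruiz, by continuous board tenure (higher first): Fontaine (19 years) before Amari and Baptiste (16 years) before Lund and Salazar (13 years) before Yilmaz (8 years) before Ruiz (5 years).
Amari and Baptiste are each a committee chair, so the next rule applies.
Among Amari and Baptiste, alphabetically by surname: Amari before Baptiste.
Lund and Salazar are each not a committee chair, so the next rule applies.
Among Lund and Salazar, alphabetically by surname: Lund before Salazar.
Order: Oyelaran, Quinn, Fontaine, Amari, Baptiste, Lund, Salazar, Yilmaz, Ruiz.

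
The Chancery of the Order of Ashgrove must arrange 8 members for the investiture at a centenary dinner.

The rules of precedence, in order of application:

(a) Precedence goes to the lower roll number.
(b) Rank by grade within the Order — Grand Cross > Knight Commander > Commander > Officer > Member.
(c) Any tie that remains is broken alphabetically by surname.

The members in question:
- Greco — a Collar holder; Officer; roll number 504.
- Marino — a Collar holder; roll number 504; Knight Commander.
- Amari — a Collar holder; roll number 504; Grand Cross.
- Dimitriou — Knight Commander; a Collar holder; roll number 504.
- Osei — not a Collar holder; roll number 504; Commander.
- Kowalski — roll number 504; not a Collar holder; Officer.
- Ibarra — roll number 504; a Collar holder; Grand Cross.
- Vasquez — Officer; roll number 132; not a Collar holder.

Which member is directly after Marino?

Osei

By roll number (lower first): Vasquez (132); then Amari, Ibarra, Dimitriou, Marino, Osei, Greco and Kowalski (each 504).
Among Amari, Ibarra, Dimitriou, Marino, Osei, Greco and Kowalski, by grade within the Order: Amari and Ibarra (Grand Cross) before Dimitriou and Marino (Knight Commander) before Osei (Commander) before Greco and Kowalski (Officer).
Among Amari and Ibarra, alphabetically by surname: Amari before Ibarra.
Among Dimitriou and Marino, alphabetically by surname: Dimitriou before Marino.
Among Greco and Kowalski, alphabetically by surname: Greco before Kowalski.
Order: Vasquez, Amari, Ibarra, Dimitriou, Marino, Osei, Greco, Kowalski.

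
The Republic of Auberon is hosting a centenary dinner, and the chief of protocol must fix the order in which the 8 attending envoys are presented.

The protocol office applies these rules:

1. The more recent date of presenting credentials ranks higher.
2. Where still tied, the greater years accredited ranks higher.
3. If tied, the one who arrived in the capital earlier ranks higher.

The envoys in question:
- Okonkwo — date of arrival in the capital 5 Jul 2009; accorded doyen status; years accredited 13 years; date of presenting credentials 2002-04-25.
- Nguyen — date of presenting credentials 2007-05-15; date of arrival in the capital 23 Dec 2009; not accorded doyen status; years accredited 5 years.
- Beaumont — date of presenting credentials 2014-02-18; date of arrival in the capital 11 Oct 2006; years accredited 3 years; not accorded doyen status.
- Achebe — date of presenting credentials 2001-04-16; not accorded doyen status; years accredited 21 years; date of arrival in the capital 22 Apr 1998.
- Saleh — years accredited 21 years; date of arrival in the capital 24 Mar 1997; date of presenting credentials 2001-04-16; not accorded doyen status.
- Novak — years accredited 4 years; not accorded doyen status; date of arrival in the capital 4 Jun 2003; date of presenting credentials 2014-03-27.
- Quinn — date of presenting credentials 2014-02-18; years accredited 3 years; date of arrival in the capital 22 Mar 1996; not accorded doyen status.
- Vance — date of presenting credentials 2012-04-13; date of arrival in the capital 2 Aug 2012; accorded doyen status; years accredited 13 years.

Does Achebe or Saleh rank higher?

Saleh

By date of presenting credentials (later first): Novak (2014-03-27); then Quinn and Beaumont (both 2014-02-18); then Vance (2012-04-13); then Nguyen (2007-05-15); then Okonkwo (2002-04-25); then Saleh and Achebe (both 2001-04-16).
Quinn and Beaumont both have years accredited 3 years, so the next rule applies.
Among Quinn and Beaumont, by date of arrival in the capital (earlier first): Quinn (22 Mar 1996) before Beaumont (11 Oct 2006).
Saleh and Achebe both have years accredited 21 years, so the next rule applies.
Among Saleh and Achebe, by date of arrival in the capital (earlier first): Saleh (24 Mar 1997) before Achebe (22 Apr 1998).
So Saleh takes precedence.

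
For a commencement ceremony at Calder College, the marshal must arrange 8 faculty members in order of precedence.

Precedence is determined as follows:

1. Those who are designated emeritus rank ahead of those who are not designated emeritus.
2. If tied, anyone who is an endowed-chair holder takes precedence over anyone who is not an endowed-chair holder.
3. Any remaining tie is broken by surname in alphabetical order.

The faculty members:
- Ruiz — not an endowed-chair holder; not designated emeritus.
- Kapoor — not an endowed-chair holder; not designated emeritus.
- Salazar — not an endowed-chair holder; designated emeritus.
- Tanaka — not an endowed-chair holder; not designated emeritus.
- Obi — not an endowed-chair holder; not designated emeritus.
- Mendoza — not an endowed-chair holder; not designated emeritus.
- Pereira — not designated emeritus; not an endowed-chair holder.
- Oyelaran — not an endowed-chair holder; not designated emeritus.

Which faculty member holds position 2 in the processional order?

Kapoor

By the first rule: Salazar (designated emeritus); then Kapoor, Mendoza, Obi, Oyelaran, Pereira, Ruiz and Tanaka (each not designated emeritus).
Kapoor, Mendoza, Obi, Oyelaran, Pereira, Ruiz and Tanaka are each not an endowed-chair holder, so the next rule applies.
Among Kapoor, Mendoza, Obi, Oyelaran, Pereira, Ruiz and Tanaka, alphabetically by surname: Kapoor before Mendoza before Obi before Oyelaran before Pereira before Ruiz before Tanaka.
Order: Salazar, Kapoor, Mendoza, Obi, Oyelaran, Pereira, Ruiz, Tanaka.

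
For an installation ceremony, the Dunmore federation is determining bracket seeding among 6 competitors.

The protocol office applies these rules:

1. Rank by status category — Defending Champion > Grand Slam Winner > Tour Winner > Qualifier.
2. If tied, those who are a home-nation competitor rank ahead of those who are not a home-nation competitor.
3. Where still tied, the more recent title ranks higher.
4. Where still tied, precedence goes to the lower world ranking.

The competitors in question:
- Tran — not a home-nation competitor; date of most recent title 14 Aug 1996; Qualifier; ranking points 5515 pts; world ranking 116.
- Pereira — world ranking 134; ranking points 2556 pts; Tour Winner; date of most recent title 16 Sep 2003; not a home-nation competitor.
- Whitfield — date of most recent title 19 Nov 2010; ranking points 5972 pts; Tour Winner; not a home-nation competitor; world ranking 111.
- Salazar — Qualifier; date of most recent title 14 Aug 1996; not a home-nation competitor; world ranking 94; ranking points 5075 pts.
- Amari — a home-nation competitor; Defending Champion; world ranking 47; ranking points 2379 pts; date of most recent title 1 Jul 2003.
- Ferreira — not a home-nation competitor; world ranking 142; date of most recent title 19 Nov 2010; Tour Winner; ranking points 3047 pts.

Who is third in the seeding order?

By status category: Amari (Defending Champion); then Whitfield, Ferreira and Pereira (Tour Winner); then Salazar and Tran (Qualifier).
Whitfield, Ferreira and Pereira are each not a home-nation competitor, so the next rule applies.
Among Whitfield, Ferreira and Pereira, by date of most recent title (later first): Whitfield and Ferreira (19 Nov 2010) before Pereira (16 Sep 2003).
Among Whitfield and Ferreira, by world ranking (lower first): Whitfield (111) before Ferreira (142).
Salazar and Tran are each not a home-nation competitor, so the next rule applies.
Salazar and Tran both have date of most recent title 14 Aug 1996, so the next rule applies.
Among Salazar and Tran, by world ranking (lower first): Salazar (94) before Tran (116).
Order: Amari, Whitfield, Ferreira, Pereira, Salazar, Tran.

Ferreira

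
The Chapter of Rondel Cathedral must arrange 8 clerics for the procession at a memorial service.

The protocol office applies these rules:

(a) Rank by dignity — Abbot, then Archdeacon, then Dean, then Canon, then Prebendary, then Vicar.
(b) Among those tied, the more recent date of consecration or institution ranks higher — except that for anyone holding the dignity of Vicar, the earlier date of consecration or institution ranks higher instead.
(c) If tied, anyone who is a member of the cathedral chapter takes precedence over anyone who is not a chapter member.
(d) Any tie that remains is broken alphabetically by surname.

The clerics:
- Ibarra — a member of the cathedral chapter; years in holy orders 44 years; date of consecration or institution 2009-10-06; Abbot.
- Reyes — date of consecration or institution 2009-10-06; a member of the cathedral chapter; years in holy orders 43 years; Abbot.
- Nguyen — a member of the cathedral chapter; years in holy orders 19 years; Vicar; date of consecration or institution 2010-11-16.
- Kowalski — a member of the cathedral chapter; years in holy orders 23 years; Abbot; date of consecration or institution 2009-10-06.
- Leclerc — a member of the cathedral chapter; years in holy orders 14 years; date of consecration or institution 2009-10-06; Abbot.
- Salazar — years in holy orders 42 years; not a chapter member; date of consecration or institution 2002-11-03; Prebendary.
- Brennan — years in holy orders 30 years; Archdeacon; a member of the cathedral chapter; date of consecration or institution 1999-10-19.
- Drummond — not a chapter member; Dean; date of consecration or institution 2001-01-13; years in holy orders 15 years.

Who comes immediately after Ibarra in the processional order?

Kowalski

By dignity: Ibarra, Kowalski, Leclerc and Reyes (Abbot); then Brennan (Archdeacon); then Drummond (Dean); then Salazar (Prebendary); then Nguyen (Vicar).
Ibarra, Kowalski, Leclerc and Reyes all have date of consecration or institution 2009-10-06, so the next rule applies.
Ibarra, Kowalski, Leclerc and Reyes are each a member of the cathedral chapter, so the next rule applies.
Among Ibarra, Kowalski, Leclerc and Reyes, alphabetically by surname: Ibarra before Kowalski before Leclerc before Reyes.
Order: Ibarra, Kowalski, Leclerc, Reyes, Brennan, Drummond, Salazar, Nguyen.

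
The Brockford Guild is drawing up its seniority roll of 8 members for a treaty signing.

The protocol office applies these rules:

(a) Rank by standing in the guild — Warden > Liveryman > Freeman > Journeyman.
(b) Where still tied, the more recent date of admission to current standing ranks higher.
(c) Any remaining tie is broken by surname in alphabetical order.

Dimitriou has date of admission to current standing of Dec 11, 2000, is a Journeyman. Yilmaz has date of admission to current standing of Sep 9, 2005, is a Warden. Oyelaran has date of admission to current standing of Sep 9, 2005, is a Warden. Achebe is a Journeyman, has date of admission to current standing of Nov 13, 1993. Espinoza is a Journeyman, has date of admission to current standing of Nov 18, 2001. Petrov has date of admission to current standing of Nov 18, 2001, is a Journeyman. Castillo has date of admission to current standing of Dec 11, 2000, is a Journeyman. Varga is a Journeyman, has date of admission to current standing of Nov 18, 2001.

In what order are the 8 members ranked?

By standing in the guild: Oyelaran and Yilmaz (Warden); then Espinoza, Petrov, Varga, Castillo, Dimitriou and Achebe (Journeyman).
Oyelaran and Yilmaz both have date of admission to current standing Sep 9, 2005, so the next rule applies.
Among Oyelaran and Yilmaz, alphabetically by surname: Oyelaran before Yilmaz.
Among Espinoza, Petrov, Varga, Castillo, Dimitriou and Achebe, by date of admission to current standing (later first): Espinoza, Petrov and Varga (Nov 18, 2001) before Castillo and Dimitriou (Dec 11, 2000) before Achebe (Nov 13, 1993).
Among Espinoza, Petrov and Varga, alphabetically by surname: Espinoza before Petrov before Varga.
Among Castillo and Dimitriou, alphabetically by surname: Castillo before Dimitriou.
Full order: Oyelaran, Yilmaz, Espinoza, Petrov, Varga, Castillo, Dimitriou, Achebe.

Oyelaran, Yilmaz, Espinoza, Petrov, Varga, Castillo, Dimitriou, Achebe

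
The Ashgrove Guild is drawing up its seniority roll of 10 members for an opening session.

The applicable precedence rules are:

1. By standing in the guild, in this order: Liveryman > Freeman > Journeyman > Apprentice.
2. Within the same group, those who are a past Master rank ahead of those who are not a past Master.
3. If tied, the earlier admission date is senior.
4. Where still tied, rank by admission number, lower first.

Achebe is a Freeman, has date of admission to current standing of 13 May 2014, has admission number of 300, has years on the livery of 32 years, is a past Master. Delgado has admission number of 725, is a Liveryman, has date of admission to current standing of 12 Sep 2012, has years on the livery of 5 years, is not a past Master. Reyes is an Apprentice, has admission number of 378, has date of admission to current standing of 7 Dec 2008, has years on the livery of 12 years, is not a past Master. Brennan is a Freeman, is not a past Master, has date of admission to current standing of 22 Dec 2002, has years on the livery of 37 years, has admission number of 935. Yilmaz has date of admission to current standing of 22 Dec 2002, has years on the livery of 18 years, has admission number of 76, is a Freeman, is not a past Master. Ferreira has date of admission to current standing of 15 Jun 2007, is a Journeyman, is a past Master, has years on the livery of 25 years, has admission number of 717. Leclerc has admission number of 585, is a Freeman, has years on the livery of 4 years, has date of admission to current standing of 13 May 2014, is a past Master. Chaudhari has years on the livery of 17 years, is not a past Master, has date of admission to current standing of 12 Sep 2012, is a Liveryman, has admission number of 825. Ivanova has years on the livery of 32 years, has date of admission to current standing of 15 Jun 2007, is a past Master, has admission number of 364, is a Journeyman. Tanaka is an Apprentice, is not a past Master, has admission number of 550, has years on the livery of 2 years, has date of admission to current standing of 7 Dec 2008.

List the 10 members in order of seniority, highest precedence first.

Delgado, Chaudhari, Achebe, Leclerc, Yilmaz, Brennan, Ivanova, Ferreira, Reyes, Tanaka

By standing in the guild: Delgado and Chaudhari (Liveryman); then Achebe, Leclerc, Yilmaz and Brennan (Freeman); then Ivanova and Ferreira (Journeyman); then Reyes and Tanaka (Apprentice).
Delgado and Chaudhari are each not a past Master, so the next rule applies.
Delgado and Chaudhari both have date of admission to current standing 12 Sep 2012, so the next rule applies.
Among Delgado and Chaudhari, by admission number (lower first): Delgado (725) before Chaudhari (825).
Among Achebe, Leclerc, Yilmaz and Brennan, a past Master before not a past Master: Achebe and Leclerc (a past Master) before Yilmaz and Brennan (not a past Master).
Achebe and Leclerc both have date of admission to current standing 13 May 2014, so the next rule applies.
Among Achebe and Leclerc, by admission number (lower first): Achebe (300) before Leclerc (585).
Yilmaz and Brennan both have date of admission to current standing 22 Dec 2002, so the next rule applies.
Among Yilmaz and Brennan, by admission number (lower first): Yilmaz (76) before Brennan (935).
Ivanova and Ferreira are each a past Master, so the next rule applies.
Ivanova and Ferreira both have date of admission to current standing 15 Jun 2007, so the next rule applies.
Among Ivanova and Ferreira, by admission number (lower first): Ivanova (364) before Ferreira (717).
Reyes and Tanaka are each not a past Master, so the next rule applies.
Reyes and Tanaka both have date of admission to current standing 7 Dec 2008, so the next rule applies.
Among Reyes and Tanaka, by admission number (lower first): Reyes (378) before Tanaka (550).
Full order: Delgado, Chaudhari, Achebe, Leclerc, Yilmaz, Brennan, Ivanova, Ferreira, Reyes, Tanaka.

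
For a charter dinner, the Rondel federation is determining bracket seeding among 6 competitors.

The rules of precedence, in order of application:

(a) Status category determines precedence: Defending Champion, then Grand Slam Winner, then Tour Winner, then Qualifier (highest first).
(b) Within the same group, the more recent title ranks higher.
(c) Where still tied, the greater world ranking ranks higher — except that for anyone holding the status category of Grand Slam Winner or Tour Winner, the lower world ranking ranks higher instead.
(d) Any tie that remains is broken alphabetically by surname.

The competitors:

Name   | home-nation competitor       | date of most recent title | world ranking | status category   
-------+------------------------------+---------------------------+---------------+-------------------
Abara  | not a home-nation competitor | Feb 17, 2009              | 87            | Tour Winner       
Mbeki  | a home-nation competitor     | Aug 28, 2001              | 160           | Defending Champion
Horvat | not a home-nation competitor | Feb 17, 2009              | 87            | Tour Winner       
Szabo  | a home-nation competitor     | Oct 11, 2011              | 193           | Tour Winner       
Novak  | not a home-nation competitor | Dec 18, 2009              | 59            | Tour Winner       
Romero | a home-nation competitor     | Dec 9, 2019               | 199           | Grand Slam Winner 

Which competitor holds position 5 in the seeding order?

Abara

By status category: Mbeki (Defending Champion); then Romero (Grand Slam Winner); then Szabo, Novak, Abara and Horvat (Tour Winner).
Among Szabo, Novak, Abara and Horvat, by date of most recent title (later first): Szabo (Oct 11, 2011) before Novak (Dec 18, 2009) before Abara and Horvat (Feb 17, 2009).
Abara and Horvat both have world ranking 87, so the next rule applies.
Among Abara and Horvat, alphabetically by surname: Abara before Horvat.
Order: Mbeki, Romero, Szabo, Novak, Abara, Horvat.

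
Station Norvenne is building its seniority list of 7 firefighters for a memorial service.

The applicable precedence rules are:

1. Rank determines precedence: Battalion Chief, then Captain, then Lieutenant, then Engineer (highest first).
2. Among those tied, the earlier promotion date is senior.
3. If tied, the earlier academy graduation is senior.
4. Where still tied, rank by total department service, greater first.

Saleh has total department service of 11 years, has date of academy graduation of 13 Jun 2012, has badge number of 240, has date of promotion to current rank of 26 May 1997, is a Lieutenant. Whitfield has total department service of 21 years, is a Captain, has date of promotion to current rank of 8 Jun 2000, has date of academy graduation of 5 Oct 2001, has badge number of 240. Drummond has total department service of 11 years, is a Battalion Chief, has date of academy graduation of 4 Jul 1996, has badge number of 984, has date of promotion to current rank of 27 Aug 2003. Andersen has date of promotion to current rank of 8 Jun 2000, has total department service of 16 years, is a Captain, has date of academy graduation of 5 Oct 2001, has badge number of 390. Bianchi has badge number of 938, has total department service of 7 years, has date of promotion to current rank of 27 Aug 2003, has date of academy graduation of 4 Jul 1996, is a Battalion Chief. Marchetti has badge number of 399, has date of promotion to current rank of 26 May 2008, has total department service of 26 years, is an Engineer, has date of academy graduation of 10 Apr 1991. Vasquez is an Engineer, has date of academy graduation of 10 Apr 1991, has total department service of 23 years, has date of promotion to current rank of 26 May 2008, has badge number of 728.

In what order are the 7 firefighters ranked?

By rank: Drummond and Bianchi (Battalion Chief); then Whitfield and Andersen (Captain); then Saleh (Lieutenant); then Marchetti and Vasquez (Engineer).
Drummond and Bianchi both have date of promotion to current rank 27 Aug 2003, so the next rule applies.
Drummond and Bianchi both have date of academy graduation 4 Jul 1996, so the next rule applies.
Among Drummond and Bianchi, by total department service (higher first): Drummond (11 years) before Bianchi (7 years).
Whitfield and Andersen both have date of promotion to current rank 8 Jun 2000, so the next rule applies.
Whitfield and Andersen both have date of academy graduation 5 Oct 2001, so the next rule applies.
Among Whitfield and Andersen, by total department service (higher first): Whitfield (21 years) before Andersen (16 years).
Marchetti and Vasquez both have date of promotion to current rank 26 May 2008, so the next rule applies.
Marchetti and Vasquez both have date of academy graduation 10 Apr 1991, so the next rule applies.
Among Marchetti and Vasquez, by total department service (higher first): Marchetti (26 years) before Vasquez (23 years).
Full order: Drummond, Bianchi, Whitfield, Andersen, Saleh, Marchetti, Vasquez.

Drummond, Bianchi, Whitfield, Andersen, Saleh, Marchetti, Vasquez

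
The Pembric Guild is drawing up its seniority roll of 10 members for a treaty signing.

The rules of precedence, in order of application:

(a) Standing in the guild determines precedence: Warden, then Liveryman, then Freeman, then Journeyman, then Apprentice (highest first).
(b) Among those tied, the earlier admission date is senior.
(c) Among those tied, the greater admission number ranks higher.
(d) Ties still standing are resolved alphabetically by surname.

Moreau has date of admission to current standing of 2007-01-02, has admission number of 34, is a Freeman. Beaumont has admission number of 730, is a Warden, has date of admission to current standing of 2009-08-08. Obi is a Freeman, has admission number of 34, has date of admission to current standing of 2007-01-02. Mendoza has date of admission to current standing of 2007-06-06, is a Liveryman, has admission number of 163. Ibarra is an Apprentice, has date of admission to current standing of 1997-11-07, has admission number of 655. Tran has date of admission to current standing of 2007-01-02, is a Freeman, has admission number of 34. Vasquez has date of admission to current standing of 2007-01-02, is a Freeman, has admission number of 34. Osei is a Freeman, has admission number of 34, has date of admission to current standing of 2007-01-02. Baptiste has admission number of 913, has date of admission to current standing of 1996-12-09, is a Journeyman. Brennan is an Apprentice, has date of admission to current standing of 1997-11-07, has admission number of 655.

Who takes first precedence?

By standing in the guild: Beaumont (Warden); then Mendoza (Liveryman); then Moreau, Obi, Osei, Tran and Vasquez (Freeman); then Baptiste (Journeyman); then Brennan and Ibarra (Apprentice).
Moreau, Obi, Osei, Tran and Vasquez all have date of admission to current standing 2007-01-02, so the next rule applies.
Moreau, Obi, Osei, Tran and Vasquez all have admission number 34, so the next rule applies.
Among Moreau, Obi, Osei, Tran and Vasquez, alphabetically by surname: Moreau before Obi before Osei before Tran before Vasquez.
Brennan and Ibarra both have date of admission to current standing 1997-11-07, so the next rule applies.
Brennan and Ibarra both have admission number 655, so the next rule applies.
Among Brennan and Ibarra, alphabetically by surname: Brennan before Ibarra.
Order: Beaumont, Mendoza, Moreau, Obi, Osei, Tran, Vasquez, Baptiste, Brennan, Ibarra.

Beaumont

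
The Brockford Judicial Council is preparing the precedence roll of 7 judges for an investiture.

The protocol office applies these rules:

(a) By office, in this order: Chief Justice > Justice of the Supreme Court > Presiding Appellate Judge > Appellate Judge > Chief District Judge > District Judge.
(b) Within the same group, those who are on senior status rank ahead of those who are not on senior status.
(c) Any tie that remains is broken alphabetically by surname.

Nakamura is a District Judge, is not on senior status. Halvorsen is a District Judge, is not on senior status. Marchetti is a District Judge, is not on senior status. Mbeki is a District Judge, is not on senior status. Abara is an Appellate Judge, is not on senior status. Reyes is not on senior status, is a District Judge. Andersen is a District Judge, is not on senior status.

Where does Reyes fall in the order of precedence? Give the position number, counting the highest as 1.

By office: Abara (Appellate Judge); then Andersen, Halvorsen, Marchetti, Mbeki, Nakamura and Reyes (District Judge).
Andersen, Halvorsen, Marchetti, Mbeki, Nakamura and Reyes are each not on senior status, so the next rule applies.
Among Andersen, Halvorsen, Marchetti, Mbeki, Nakamura and Reyes, alphabetically by surname: Andersen before Halvorsen before Marchetti before Mbeki before Nakamura before Reyes.
Order: Abara, Andersen, Halvorsen, Marchetti, Mbeki, Nakamura, Reyes. So position 7.

7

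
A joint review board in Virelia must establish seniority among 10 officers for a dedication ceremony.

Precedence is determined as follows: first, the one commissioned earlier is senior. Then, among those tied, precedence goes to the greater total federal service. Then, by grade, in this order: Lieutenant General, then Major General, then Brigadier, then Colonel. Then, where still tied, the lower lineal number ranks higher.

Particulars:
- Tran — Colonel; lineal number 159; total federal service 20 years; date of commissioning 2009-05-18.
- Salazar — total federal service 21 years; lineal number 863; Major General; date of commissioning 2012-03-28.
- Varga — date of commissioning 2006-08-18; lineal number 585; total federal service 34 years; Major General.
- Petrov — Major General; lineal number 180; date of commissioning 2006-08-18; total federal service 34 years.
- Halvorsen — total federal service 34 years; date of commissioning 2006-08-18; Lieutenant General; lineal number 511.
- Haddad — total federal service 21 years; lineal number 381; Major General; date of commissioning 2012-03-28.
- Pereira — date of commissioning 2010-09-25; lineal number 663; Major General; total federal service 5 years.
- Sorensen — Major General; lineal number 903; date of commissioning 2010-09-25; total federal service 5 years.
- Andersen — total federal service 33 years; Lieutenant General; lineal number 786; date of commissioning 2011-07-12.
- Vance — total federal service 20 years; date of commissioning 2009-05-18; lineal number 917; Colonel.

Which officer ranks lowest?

Salazar

By date of commissioning (earlier first): Halvorsen, Petrov and Varga (each 2006-08-18); then Tran and Vance (both 2009-05-18); then Pereira and Sorensen (both 2010-09-25); then Andersen (2011-07-12); then Haddad and Salazar (both 2012-03-28).
Halvorsen, Petrov and Varga all have total federal service 34 years, so the next rule applies.
Among Halvorsen, Petrov and Varga, by grade: Halvorsen (Lieutenant General) before Petrov and Varga (Major General).
Among Petrov and Varga, by lineal number (lower first): Petrov (180) before Varga (585).
Tran and Vance both have total federal service 20 years, so the next rule applies.
Tran and Vance are each Colonel, so the next rule applies.
Among Tran and Vance, by lineal number (lower first): Tran (159) before Vance (917).
Pereira and Sorensen both have total federal service 5 years, so the next rule applies.
Pereira and Sorensen are each Major General, so the next rule applies.
Among Pereira and Sorensen, by lineal number (lower first): Pereira (663) before Sorensen (903).
Haddad and Salazar both have total federal service 21 years, so the next rule applies.
Haddad and Salazar are each Major General, so the next rule applies.
Among Haddad and Salazar, by lineal number (lower first): Haddad (381) before Salazar (863).
Order: Halvorsen, Petrov, Varga, Tran, Vance, Pereira, Sorensen, Andersen, Haddad, Salazar.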